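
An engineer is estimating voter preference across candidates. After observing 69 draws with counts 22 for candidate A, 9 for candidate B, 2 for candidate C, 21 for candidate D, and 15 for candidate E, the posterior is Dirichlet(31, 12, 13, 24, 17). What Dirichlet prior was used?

For a Dirichlet(α) prior with multinomial counts c, the posterior is Dirichlet(α + c) componentwise.
Subtract each count from the matching posterior parameter: 31−22=9, 12−9=3, 13−2=11, 24−21=3, 17−15=2.

Dirichlet(9, 3, 11, 3, 2)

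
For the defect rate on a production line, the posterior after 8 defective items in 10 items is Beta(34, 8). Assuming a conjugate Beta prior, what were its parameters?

Beta is conjugate to the binomial likelihood: posterior = Beta(α+s, β+f).
So α = 34 − 8 = 26 and β = 8 − 2 = 6.

Beta(26, 6)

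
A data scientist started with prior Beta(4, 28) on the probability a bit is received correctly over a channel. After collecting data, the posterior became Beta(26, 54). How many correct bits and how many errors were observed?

Beta is conjugate to the binomial likelihood: posterior = Beta(a+s, b+f).
Match parameters: s=26−4=22, f=54−28=26.

22 correct bits and 26 errors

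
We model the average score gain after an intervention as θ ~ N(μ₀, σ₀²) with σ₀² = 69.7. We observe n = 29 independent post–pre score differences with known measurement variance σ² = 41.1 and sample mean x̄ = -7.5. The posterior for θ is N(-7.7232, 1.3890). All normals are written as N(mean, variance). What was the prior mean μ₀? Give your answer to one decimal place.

μ₀ = -18.7

The posterior mean is a precision-weighted average: μ_n = (τ₀μ₀ + τ_data·x̄)/(τ₀+τ_data), with τ₀=1/σ₀² and τ_data=n/σ².
Here τ₀ = 1/69.7 = 0.014347 and τ_data = 29/41.1 = 0.705596, so τ_n = 0.719943.
Rearranging for μ₀: μ₀ = (μ_n·τ_n − τ_data·x̄)/τ₀ = (-7.7232·0.719943 − 0.705596·-7.5) / 0.014347 = -0.268294/0.014347 ≈ -18.7.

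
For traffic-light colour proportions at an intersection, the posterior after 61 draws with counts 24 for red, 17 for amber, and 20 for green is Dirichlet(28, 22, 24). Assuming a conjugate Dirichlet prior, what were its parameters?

For a Dirichlet(α) prior with multinomial counts c, the posterior is Dirichlet(α + c) componentwise.
Subtract each count from the matching posterior parameter: 28−24=4, 22−17=5, 24−20=4.

Dirichlet(4, 5, 4)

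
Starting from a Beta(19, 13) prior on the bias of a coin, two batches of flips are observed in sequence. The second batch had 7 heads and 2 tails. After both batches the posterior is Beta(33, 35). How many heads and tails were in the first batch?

Sequential conjugate updates are equivalent to a single update on the pooled data, so total successes = posterior α − prior α and total failures = posterior β − prior β.
Total across both batches: 33−19=14 heads, 35−13=22 tails.
Subtract the second batch: 14−7=7 heads and 22−2=20 tails.

7 heads and 20 tails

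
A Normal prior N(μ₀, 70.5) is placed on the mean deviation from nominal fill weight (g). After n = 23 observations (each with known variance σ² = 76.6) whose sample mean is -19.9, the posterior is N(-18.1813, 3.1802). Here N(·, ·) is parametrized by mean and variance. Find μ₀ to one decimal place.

μ₀ = 18.2

The posterior mean is a precision-weighted average: μ_n = (τ₀μ₀ + τ_data·x̄)/(τ₀+τ_data), with τ₀=1/σ₀² and τ_data=n/σ².
Here τ₀ = 1/70.5 = 0.014184 and τ_data = 23/76.6 = 0.300261, so τ_n = 0.314445.
Rearranging for μ₀: μ₀ = (μ_n·τ_n − τ_data·x̄)/τ₀ = (-18.1813·0.314445 − 0.300261·-19.9) / 0.014184 = 0.258175/0.014184 ≈ 18.2.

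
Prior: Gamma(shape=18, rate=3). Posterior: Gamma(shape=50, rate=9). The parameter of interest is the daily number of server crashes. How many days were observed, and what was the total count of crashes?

Gamma–Poisson conjugacy: posterior shape = α + Σxᵢ, posterior rate = β + n.
Matching: Σxᵢ = 50 − 18 = 32 and n = 9 − 3 = 6.

n = 6 days with total 32 crashes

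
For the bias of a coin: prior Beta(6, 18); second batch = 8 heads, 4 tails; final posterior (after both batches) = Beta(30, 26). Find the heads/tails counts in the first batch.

Because Beta–binomial updating is additive in the counts, the combined data contributed (α_post−α_prior, β_post−β_prior) successes and failures.
Total across both batches: 30−6=24 heads, 26−18=8 tails.
Subtract the second batch: 24−8=16 heads and 8−4=4 tails.

16 heads and 4 tails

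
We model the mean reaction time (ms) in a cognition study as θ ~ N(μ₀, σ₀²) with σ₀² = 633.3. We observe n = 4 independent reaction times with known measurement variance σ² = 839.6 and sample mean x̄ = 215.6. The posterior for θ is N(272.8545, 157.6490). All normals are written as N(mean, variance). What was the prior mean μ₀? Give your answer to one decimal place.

μ₀ = 445.6

With known observation variance, the Normal–Normal posterior has precision τ_n = τ₀ + n/σ² and mean μ_n = (τ₀μ₀ + (n/σ²)x̄)/τ_n.
Here τ₀ = 1/633.3 = 0.001579 and τ_data = 4/839.6 = 0.004764, so τ_n = 0.006343.
Rearranging for μ₀: μ₀ = (μ_n·τ_n − τ_data·x̄)/τ₀ = (272.8545·0.006343 − 0.004764·215.6) / 0.001579 = 0.703598/0.001579 ≈ 445.6.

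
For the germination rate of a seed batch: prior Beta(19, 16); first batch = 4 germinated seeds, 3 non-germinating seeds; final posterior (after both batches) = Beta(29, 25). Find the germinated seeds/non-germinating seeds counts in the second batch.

6 germinated seeds and 6 non-germinating seeds

Sequential conjugate updates are equivalent to a single update on the pooled data, so total successes = posterior α − prior α and total failures = posterior β − prior β.
Total across both batches: 29−19=10 germinated seeds, 25−16=9 non-germinating seeds.
Subtract the first batch: 10−4=6 germinated seeds and 9−3=6 non-germinating seeds.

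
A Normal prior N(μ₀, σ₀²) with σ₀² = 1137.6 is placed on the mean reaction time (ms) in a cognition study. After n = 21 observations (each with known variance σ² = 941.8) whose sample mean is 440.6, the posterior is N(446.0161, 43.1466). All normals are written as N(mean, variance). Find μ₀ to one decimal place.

μ₀ = 583.4

The posterior mean is a precision-weighted average: μ_n = (τ₀μ₀ + τ_data·x̄)/(τ₀+τ_data), with τ₀=1/σ₀² and τ_data=n/σ².
Here τ₀ = 1/1137.6 = 0.000879 and τ_data = 21/941.8 = 0.022298, so τ_n = 0.023177.
Rearranging for μ₀: μ₀ = (μ_n·τ_n − τ_data·x̄)/τ₀ = (446.0161·0.023177 − 0.022298·440.6) / 0.000879 = 0.512816/0.000879 ≈ 583.4.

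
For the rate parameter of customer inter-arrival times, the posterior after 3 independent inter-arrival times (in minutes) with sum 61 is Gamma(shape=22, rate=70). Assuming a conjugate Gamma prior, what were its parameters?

Gamma(shape=19, rate=9)

Gamma–exponential conjugacy: posterior shape = α + n, posterior rate = β + Σtᵢ.
So α = 22 − 3 = 19 and β = 70 − 61 = 9.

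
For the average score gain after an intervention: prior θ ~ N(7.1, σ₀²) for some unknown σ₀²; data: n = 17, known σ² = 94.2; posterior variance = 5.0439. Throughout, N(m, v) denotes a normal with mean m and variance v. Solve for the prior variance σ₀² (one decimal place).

σ₀² = 56.2

For the Normal–Normal model with known σ², precisions add: τ_n = τ₀ + n/σ².
So 1/σ₀² = 1/5.0439 − 17/94.2 = 0.198259 − 0.180467 = 0.017792.
Hence σ₀² = 1/0.017792 ≈ 56.2.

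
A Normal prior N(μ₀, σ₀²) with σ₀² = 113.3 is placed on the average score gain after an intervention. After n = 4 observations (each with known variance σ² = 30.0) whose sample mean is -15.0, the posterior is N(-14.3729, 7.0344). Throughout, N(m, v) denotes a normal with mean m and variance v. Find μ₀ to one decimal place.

With known observation variance, the Normal–Normal posterior has precision τ_n = τ₀ + n/σ² and mean μ_n = (τ₀μ₀ + (n/σ²)x̄)/τ_n.
Here τ₀ = 1/113.3 = 0.008826 and τ_data = 4/30.0 = 0.133333, so τ_n = 0.142159.
Rearranging for μ₀: μ₀ = (μ_n·τ_n − τ_data·x̄)/τ₀ = (-14.3729·0.142159 − 0.133333·-15.0) / 0.008826 = -0.043242/0.008826 ≈ -4.9.

μ₀ = -4.9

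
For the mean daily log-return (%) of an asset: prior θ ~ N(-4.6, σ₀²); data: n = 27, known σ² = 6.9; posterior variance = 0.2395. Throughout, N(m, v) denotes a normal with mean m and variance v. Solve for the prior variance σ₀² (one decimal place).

For the Normal–Normal model with known σ², precisions add: τ_n = τ₀ + n/σ².
So 1/σ₀² = 1/0.2395 − 27/6.9 = 4.175365 − 3.913043 = 0.262322.
Hence σ₀² = 1/0.262322 ≈ 3.8.

σ₀² = 3.8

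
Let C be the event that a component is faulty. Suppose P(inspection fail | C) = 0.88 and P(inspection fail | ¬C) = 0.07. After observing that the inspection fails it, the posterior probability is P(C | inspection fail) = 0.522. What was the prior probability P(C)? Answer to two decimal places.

Bayes' rule in odds form gives O(C|E) = O(C)·[P(E|C)/P(E|¬C)], hence O(C) = O(C|E)/LR.
Posterior odds = 0.522/(1−0.522) = 1.0921. LR = 0.88/0.07 = 12.5714.
Prior odds = 1.0921/12.5714 = 0.0869, so P(C) = 0.0869/(1+0.0869) ≈ 0.08.

P(C) = 0.08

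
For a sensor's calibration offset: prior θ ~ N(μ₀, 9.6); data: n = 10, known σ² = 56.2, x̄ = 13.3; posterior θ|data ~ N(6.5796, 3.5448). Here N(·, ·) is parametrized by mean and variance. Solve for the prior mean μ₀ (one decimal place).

The posterior mean is a precision-weighted average: μ_n = (τ₀μ₀ + τ_data·x̄)/(τ₀+τ_data), with τ₀=1/σ₀² and τ_data=n/σ².
Here τ₀ = 1/9.6 = 0.104167 and τ_data = 10/56.2 = 0.177936, so τ_n = 0.282103.
Rearranging for μ₀: μ₀ = (μ_n·τ_n − τ_data·x̄)/τ₀ = (6.5796·0.282103 − 0.177936·13.3) / 0.104167 = -0.510424/0.104167 ≈ -4.9.

μ₀ = -4.9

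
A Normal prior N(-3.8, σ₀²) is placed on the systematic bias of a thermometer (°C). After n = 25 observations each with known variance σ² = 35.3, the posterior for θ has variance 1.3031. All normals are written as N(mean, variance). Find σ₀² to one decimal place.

For the Normal–Normal model with known σ², precisions add: τ_n = τ₀ + n/σ².
So 1/σ₀² = 1/1.3031 − 25/35.3 = 0.767401 − 0.708215 = 0.059186.
Hence σ₀² = 1/0.059186 ≈ 16.9.

σ₀² = 16.9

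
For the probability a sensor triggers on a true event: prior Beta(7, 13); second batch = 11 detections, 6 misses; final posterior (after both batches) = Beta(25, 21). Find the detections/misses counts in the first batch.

7 detections and 2 misses

Because Beta–binomial updating is additive in the counts, the combined data contributed (α_post−α_prior, β_post−β_prior) successes and failures.
Total across both batches: 25−7=18 detections, 21−13=8 misses.
Subtract the second batch: 18−11=7 detections and 8−6=2 misses.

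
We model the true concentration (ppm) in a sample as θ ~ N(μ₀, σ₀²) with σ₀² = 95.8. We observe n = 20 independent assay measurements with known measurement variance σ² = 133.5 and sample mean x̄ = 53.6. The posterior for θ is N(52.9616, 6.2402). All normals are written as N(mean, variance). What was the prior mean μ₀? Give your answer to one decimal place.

With known observation variance, the Normal–Normal posterior has precision τ_n = τ₀ + n/σ² and mean μ_n = (τ₀μ₀ + (n/σ²)x̄)/τ_n.
Here τ₀ = 1/95.8 = 0.010438 and τ_data = 20/133.5 = 0.149813, so τ_n = 0.160251.
Rearranging for μ₀: μ₀ = (μ_n·τ_n − τ_data·x̄)/τ₀ = (52.9616·0.160251 − 0.149813·53.6) / 0.010438 = 0.457173/0.010438 ≈ 43.8.

μ₀ = 43.8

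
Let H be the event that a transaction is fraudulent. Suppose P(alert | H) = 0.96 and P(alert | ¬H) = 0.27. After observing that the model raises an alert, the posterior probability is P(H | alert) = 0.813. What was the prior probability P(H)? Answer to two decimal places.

P(H) = 0.55

Bayes' rule in odds form gives O(H|E) = O(H)·[P(E|H)/P(E|¬H)], hence O(H) = O(H|E)/LR.
Posterior odds = 0.813/(1−0.813) = 4.3476. LR = 0.96/0.27 = 3.5556.
Prior odds = 4.3476/3.5556 = 1.2227, so P(H) = 1.2227/(1+1.2227) ≈ 0.55.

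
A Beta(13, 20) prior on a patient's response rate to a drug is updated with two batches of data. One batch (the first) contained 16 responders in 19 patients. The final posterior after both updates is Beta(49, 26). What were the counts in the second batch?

20 responders and 3 non-responders

Because Beta–binomial updating is additive in the counts, the combined data contributed (α_post−α_prior, β_post−β_prior) successes and failures.
Total across both batches: 49−13=36 responders, 26−20=6 non-responders.
Subtract the first batch: 36−16=20 responders and 6−3=3 non-responders.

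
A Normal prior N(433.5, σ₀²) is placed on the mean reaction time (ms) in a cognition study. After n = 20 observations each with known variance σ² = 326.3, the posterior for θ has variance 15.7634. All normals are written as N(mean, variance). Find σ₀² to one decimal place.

For the Normal–Normal model with known σ², precisions add: τ_n = τ₀ + n/σ².
So 1/σ₀² = 1/15.7634 − 20/326.3 = 0.063438 − 0.061293 = 0.002145.
Hence σ₀² = 1/0.002145 ≈ 466.2.

σ₀² = 466.2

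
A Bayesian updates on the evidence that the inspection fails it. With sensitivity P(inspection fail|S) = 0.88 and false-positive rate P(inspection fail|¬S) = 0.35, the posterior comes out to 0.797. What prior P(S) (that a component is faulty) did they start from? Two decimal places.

P(S) = 0.61

Bayes' rule in odds form gives O(S|E) = O(S)·[P(E|S)/P(E|¬S)], hence O(S) = O(S|E)/LR.
Posterior odds = 0.797/(1−0.797) = 3.9261. LR = 0.88/0.35 = 2.5143.
Prior odds = 3.9261/2.5143 = 1.5615, so P(S) = 1.5615/(1+1.5615) ≈ 0.61.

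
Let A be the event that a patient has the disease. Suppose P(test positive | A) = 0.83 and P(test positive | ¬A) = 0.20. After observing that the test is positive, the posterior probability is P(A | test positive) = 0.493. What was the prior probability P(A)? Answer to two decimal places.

In odds form, posterior odds = prior odds × likelihood ratio, so prior odds = posterior odds ÷ LR.
Posterior odds = 0.493/(1−0.493) = 0.9724. LR = 0.83/0.20 = 4.1500.
Prior odds = 0.9724/4.1500 = 0.2343, so P(A) = 0.2343/(1+0.2343) ≈ 0.19.

P(A) = 0.19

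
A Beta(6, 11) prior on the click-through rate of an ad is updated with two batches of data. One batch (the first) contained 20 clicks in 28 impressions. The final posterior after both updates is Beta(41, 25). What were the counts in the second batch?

Because Beta–binomial updating is additive in the counts, the combined data contributed (α_post−α_prior, β_post−β_prior) successes and failures.
Total across both batches: 41−6=35 clicks, 25−11=14 non-clicks.
Subtract the first batch: 35−20=15 clicks and 14−8=6 non-clicks.

15 clicks and 6 non-clicks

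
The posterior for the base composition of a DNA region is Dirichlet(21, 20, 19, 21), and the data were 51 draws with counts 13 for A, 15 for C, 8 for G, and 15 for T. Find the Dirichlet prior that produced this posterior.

Dirichlet(8, 5, 11, 6)

For a Dirichlet(α) prior with multinomial counts c, the posterior is Dirichlet(α + c) componentwise.
Subtract each count from the matching posterior parameter: 21−13=8, 20−15=5, 19−8=11, 21−15=6.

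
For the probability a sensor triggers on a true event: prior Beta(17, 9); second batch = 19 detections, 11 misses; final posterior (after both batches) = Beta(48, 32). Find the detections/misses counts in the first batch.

Because Beta–binomial updating is additive in the counts, the combined data contributed (α_post−α_prior, β_post−β_prior) successes and failures.
Total across both batches: 48−17=31 detections, 32−9=23 misses.
Subtract the second batch: 31−19=12 detections and 23−11=12 misses.

12 detections and 12 misses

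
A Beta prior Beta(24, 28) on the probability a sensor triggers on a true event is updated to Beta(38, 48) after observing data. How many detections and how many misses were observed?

A Beta(a, b) prior with s successes and f failures in binomial data gives a Beta(a+s, b+f) posterior.
So s = 38 − 24 = 14 and f = 48 − 28 = 20.

14 detections and 20 misses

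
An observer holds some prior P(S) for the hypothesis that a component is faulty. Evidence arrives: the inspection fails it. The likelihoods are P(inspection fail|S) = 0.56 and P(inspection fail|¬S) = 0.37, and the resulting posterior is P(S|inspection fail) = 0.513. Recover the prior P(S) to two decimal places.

In odds form, posterior odds = prior odds × likelihood ratio, so prior odds = posterior odds ÷ LR.
Posterior odds = 0.513/(1−0.513) = 1.0534. LR = 0.56/0.37 = 1.5135.
Prior odds = 1.0534/1.5135 = 0.6960, so P(S) = 0.6960/(1+0.6960) ≈ 0.41.

P(S) = 0.41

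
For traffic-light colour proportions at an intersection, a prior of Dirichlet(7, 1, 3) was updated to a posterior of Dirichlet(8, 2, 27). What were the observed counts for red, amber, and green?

For a Dirichlet(α) prior with multinomial counts c, the posterior is Dirichlet(α + c) componentwise.
Counts are posterior − prior componentwise: 8−7=1, 2−1=1, 27−3=24.

counts (1, 1, 24)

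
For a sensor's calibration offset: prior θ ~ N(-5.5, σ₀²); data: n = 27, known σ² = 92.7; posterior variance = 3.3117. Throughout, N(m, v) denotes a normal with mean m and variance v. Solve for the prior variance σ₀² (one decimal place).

σ₀² = 93.5

For the Normal–Normal model with known σ², precisions add: τ_n = τ₀ + n/σ².
So 1/σ₀² = 1/3.3117 − 27/92.7 = 0.301960 − 0.291262 = 0.010698.
Hence σ₀² = 1/0.010698 ≈ 93.5.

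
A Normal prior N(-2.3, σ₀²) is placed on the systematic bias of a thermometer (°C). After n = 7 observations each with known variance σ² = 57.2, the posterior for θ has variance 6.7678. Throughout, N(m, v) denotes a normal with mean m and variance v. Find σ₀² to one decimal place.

For the Normal–Normal model with known σ², precisions add: τ_n = τ₀ + n/σ².
So 1/σ₀² = 1/6.7678 − 7/57.2 = 0.147759 − 0.122378 = 0.025381.
Hence σ₀² = 1/0.025381 ≈ 39.4.

σ₀² = 39.4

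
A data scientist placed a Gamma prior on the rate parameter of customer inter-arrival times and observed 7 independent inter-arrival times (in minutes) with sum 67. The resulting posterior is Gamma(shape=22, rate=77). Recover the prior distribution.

Gamma–exponential conjugacy: posterior shape = α + n, posterior rate = β + Σtᵢ.
So α = 22 − 7 = 15 and β = 77 − 67 = 10.

Gamma(shape=15, rate=10)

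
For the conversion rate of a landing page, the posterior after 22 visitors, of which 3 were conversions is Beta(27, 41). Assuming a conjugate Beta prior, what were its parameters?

Beta is conjugate to the binomial likelihood: posterior = Beta(a+s, b+f).
Subtract the data counts: 27−3=24, 41−19=22.

Beta(24, 22)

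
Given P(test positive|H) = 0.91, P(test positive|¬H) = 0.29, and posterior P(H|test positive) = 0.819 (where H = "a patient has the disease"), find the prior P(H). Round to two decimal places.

In odds form, posterior odds = prior odds × likelihood ratio, so prior odds = posterior odds ÷ LR.
Posterior odds = 0.819/(1−0.819) = 4.5249. LR = 0.91/0.29 = 3.1379.
Prior odds = 4.5249/3.1379 = 1.4420, so P(H) = 1.4420/(1+1.4420) ≈ 0.59.

P(H) = 0.59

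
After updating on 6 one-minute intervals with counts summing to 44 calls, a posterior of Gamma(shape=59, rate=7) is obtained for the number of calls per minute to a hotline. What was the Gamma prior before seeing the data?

Gamma–Poisson conjugacy: posterior shape = α + Σxᵢ, posterior rate = β + n.
So α = 59 − 44 = 15 and β = 7 − 6 = 1.

Gamma(shape=15, rate=1)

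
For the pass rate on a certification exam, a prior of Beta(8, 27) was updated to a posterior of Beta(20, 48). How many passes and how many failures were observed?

12 passes and 21 failures

Beta is conjugate to the binomial likelihood: posterior = Beta(α+s, β+f).
Match parameters: s=20−8=12, f=48−27=21.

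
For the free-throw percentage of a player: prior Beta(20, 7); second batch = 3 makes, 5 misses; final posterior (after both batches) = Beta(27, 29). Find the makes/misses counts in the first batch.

Sequential conjugate updates are equivalent to a single update on the pooled data, so total successes = posterior α − prior α and total failures = posterior β − prior β.
Total across both batches: 27−20=7 makes, 29−7=22 misses.
Subtract the second batch: 7−3=4 makes and 22−5=17 misses.

4 makes and 17 misses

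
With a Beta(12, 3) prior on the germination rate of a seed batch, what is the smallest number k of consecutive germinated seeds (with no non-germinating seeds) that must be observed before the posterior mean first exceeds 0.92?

After k germinated seeds and 0 non-germinating seeds the posterior is Beta(12+k, 3), with mean (12+k)/(12+3+k).
Set (12+k)/(15+k) > 0.92 and solve: k > (0.92·15 − 12)/(1 − 0.92) = 22.500.
The smallest integer exceeding 22.500 is 23, and checking k=23: (35)/(38) = 0.9211 > 0.92.

k = 23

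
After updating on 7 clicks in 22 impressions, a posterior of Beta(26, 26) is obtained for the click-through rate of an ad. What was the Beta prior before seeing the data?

Beta(19, 11)

Beta is conjugate to the binomial likelihood: posterior = Beta(a+s, b+f).
So a = 26 − 7 = 19 and b = 26 − 15 = 11.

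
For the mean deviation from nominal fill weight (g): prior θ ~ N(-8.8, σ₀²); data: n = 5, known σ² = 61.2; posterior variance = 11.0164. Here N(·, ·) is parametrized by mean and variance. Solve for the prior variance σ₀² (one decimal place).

Posterior precision equals prior precision plus data precision: 1/σ_n² = 1/σ₀² + n/σ².
So 1/σ₀² = 1/11.0164 − 5/61.2 = 0.090774 − 0.081699 = 0.009075.
Hence σ₀² = 1/0.009075 ≈ 110.2.

σ₀² = 110.2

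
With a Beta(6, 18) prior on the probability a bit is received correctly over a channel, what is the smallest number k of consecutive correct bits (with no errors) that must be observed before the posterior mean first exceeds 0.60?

After k correct bits and 0 errors the posterior is Beta(6+k, 18), with mean (6+k)/(6+18+k).
Set (6+k)/(24+k) > 0.60 and solve: k > (0.60·24 − 6)/(1 − 0.60) = 21.000.
The smallest integer exceeding 21.000 is 22, and checking k=22: (28)/(46) = 0.6087 > 0.60.

k = 22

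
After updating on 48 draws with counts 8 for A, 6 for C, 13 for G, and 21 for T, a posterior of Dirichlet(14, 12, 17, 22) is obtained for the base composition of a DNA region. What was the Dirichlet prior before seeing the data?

Dirichlet(6, 6, 4, 1)

For a Dirichlet(α) prior with multinomial counts c, the posterior is Dirichlet(α + c) componentwise.
Subtract each count from the matching posterior parameter: 14−8=6, 12−6=6, 17−13=4, 22−21=1.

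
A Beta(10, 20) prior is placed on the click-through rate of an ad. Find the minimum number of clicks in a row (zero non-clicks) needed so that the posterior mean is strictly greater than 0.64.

After k clicks and 0 non-clicks the posterior is Beta(10+k, 20), with mean (10+k)/(10+20+k).
Set (10+k)/(30+k) > 0.64 and solve: k > (0.64·30 − 10)/(1 − 0.64) = 25.556.
The smallest integer exceeding 25.556 is 26, and checking k=26: (36)/(56) = 0.6429 > 0.64.

k = 26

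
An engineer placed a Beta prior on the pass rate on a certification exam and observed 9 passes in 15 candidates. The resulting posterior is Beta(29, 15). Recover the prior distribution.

Beta is conjugate to the binomial likelihood: posterior = Beta(a+s, b+f).
Subtract the data counts: 29−9=20, 15−6=9.

Beta(20, 9)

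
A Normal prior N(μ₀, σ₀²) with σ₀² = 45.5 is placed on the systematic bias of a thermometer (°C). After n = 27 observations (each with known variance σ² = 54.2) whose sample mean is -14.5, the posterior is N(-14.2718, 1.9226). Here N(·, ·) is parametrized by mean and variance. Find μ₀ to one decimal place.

μ₀ = -9.1

With known observation variance, the Normal–Normal posterior has precision τ_n = τ₀ + n/σ² and mean μ_n = (τ₀μ₀ + (n/σ²)x̄)/τ_n.
Here τ₀ = 1/45.5 = 0.021978 and τ_data = 27/54.2 = 0.498155, so τ_n = 0.520133.
Rearranging for μ₀: μ₀ = (μ_n·τ_n − τ_data·x̄)/τ₀ = (-14.2718·0.520133 − 0.498155·-14.5) / 0.021978 = -0.199987/0.021978 ≈ -9.1.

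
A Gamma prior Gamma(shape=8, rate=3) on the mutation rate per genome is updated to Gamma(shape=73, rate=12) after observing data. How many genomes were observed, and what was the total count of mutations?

n = 9 genomes with total 65 mutations

Gamma–Poisson conjugacy: posterior shape = α + Σxᵢ, posterior rate = β + n.
Matching: Σxᵢ = 73 − 8 = 65 and n = 12 − 3 = 9.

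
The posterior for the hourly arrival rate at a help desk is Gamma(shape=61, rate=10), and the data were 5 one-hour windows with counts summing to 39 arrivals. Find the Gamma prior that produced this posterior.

Gamma–Poisson conjugacy: posterior shape = α + Σxᵢ, posterior rate = β + n.
So α = 61 − 39 = 22 and β = 10 − 5 = 5.

Gamma(shape=22, rate=5)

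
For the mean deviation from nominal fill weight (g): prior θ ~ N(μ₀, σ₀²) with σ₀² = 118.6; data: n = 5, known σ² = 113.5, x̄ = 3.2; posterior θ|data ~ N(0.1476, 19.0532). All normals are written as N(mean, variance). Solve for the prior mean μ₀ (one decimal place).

μ₀ = -15.8

With known observation variance, the Normal–Normal posterior has precision τ_n = τ₀ + n/σ² and mean μ_n = (τ₀μ₀ + (n/σ²)x̄)/τ_n.
Here τ₀ = 1/118.6 = 0.008432 and τ_data = 5/113.5 = 0.044053, so τ_n = 0.052485.
Rearranging for μ₀: μ₀ = (μ_n·τ_n − τ_data·x̄)/τ₀ = (0.1476·0.052485 − 0.044053·3.2) / 0.008432 = -0.133223/0.008432 ≈ -15.8.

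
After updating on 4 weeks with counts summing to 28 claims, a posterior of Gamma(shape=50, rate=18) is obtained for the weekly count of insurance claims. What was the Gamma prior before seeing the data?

Gamma–Poisson conjugacy: posterior shape = α + Σxᵢ, posterior rate = β + n.
So α = 50 − 28 = 22 and β = 18 − 4 = 14.

Gamma(shape=22, rate=14)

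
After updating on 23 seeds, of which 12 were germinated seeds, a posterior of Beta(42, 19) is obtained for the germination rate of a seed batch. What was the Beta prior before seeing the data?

Beta is conjugate to the binomial likelihood: posterior = Beta(α+s, β+f).
So α = 42 − 12 = 30 and β = 19 − 11 = 8.

Beta(30, 8)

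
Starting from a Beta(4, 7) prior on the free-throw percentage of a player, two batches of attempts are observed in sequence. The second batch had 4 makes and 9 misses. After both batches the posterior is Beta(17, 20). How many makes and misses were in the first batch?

9 makes and 4 misses

Because Beta–binomial updating is additive in the counts, the combined data contributed (α_post−α_prior, β_post−β_prior) successes and failures.
Total across both batches: 17−4=13 makes, 20−7=13 misses.
Subtract the second batch: 13−4=9 makes and 13−9=4 misses.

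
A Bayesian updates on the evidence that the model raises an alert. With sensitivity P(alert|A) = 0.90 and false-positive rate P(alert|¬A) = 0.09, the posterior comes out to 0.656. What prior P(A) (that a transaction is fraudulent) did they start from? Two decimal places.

Bayes' rule in odds form gives O(A|E) = O(A)·[P(E|A)/P(E|¬A)], hence O(A) = O(A|E)/LR.
Posterior odds = 0.656/(1−0.656) = 1.9070. LR = 0.90/0.09 = 10.0000.
Prior odds = 1.9070/10.0000 = 0.1907, so P(A) = 0.1907/(1+0.1907) ≈ 0.16.

P(A) = 0.16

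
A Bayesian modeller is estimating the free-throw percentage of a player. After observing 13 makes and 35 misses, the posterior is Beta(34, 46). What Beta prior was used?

Beta(21, 11)

Under Beta–binomial conjugacy the posterior parameters are (a+s, b+f).
So a = 34 − 13 = 21 and b = 46 − 35 = 11.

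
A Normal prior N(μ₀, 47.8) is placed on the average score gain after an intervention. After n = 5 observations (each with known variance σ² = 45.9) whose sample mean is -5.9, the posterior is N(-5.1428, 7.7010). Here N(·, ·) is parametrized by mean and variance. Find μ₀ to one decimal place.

The posterior mean is a precision-weighted average: μ_n = (τ₀μ₀ + τ_data·x̄)/(τ₀+τ_data), with τ₀=1/σ₀² and τ_data=n/σ².
Here τ₀ = 1/47.8 = 0.020921 and τ_data = 5/45.9 = 0.108932, so τ_n = 0.129853.
Rearranging for μ₀: μ₀ = (μ_n·τ_n − τ_data·x̄)/τ₀ = (-5.1428·0.129853 − 0.108932·-5.9) / 0.020921 = -0.025109/0.020921 ≈ -1.2.

μ₀ = -1.2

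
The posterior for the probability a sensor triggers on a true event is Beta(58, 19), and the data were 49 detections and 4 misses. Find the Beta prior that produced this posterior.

Beta(9, 15)

Under Beta–binomial conjugacy the posterior parameters are (α+s, β+f).
So α = 58 − 49 = 9 and β = 19 − 4 = 15.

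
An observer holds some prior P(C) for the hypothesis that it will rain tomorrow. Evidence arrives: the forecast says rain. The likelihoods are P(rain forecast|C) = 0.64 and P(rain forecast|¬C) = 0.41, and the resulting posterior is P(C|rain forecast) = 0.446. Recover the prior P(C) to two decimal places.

In odds form, posterior odds = prior odds × likelihood ratio, so prior odds = posterior odds ÷ LR.
Posterior odds = 0.446/(1−0.446) = 0.8051. LR = 0.64/0.41 = 1.5610.
Prior odds = 0.8051/1.5610 = 0.5158, so P(C) = 0.5158/(1+0.5158) ≈ 0.34.

P(C) = 0.34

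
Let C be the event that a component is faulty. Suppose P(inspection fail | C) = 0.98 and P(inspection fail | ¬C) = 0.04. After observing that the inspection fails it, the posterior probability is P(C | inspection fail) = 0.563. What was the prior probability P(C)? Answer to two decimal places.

In odds form, posterior odds = prior odds × likelihood ratio, so prior odds = posterior odds ÷ LR.
Posterior odds = 0.563/(1−0.563) = 1.2883. LR = 0.98/0.04 = 24.5000.
Prior odds = 1.2883/24.5000 = 0.0526, so P(C) = 0.0526/(1+0.0526) ≈ 0.05.

P(C) = 0.05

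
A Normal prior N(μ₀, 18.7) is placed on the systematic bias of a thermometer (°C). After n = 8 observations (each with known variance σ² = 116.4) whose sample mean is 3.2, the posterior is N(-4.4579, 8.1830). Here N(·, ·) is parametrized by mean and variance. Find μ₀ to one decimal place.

μ₀ = -14.3

With known observation variance, the Normal–Normal posterior has precision τ_n = τ₀ + n/σ² and mean μ_n = (τ₀μ₀ + (n/σ²)x̄)/τ_n.
Here τ₀ = 1/18.7 = 0.053476 and τ_data = 8/116.4 = 0.068729, so τ_n = 0.122205.
Rearranging for μ₀: μ₀ = (μ_n·τ_n − τ_data·x̄)/τ₀ = (-4.4579·0.122205 − 0.068729·3.2) / 0.053476 = -0.764710/0.053476 ≈ -14.3.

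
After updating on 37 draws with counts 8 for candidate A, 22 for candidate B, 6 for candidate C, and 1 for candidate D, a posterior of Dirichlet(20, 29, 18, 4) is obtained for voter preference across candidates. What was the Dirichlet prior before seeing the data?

Dirichlet(12, 7, 12, 3)

For a Dirichlet(α) prior with multinomial counts c, the posterior is Dirichlet(α + c) componentwise.
Subtract each count from the matching posterior parameter: 20−8=12, 29−22=7, 18−6=12, 4−1=3.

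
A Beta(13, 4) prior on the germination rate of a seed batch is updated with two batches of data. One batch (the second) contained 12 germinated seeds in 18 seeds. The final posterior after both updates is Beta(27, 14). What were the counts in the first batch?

2 germinated seeds and 4 non-germinating seeds

Because Beta–binomial updating is additive in the counts, the combined data contributed (α_post−α_prior, β_post−β_prior) successes and failures.
Total across both batches: 27−13=14 germinated seeds, 14−4=10 non-germinating seeds.
Subtract the second batch: 14−12=2 germinated seeds and 10−6=4 non-germinating seeds.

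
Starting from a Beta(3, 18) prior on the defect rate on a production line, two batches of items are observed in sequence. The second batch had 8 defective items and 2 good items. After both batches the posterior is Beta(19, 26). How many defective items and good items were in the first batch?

8 defective items and 6 good items

Sequential conjugate updates are equivalent to a single update on the pooled data, so total successes = posterior α − prior α and total failures = posterior β − prior β.
Total across both batches: 19−3=16 defective items, 26−18=8 good items.
Subtract the second batch: 16−8=8 defective items and 8−2=6 good items.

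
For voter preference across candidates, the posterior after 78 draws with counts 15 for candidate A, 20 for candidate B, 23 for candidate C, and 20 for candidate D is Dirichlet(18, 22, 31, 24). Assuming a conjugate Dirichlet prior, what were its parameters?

For a Dirichlet(α) prior with multinomial counts c, the posterior is Dirichlet(α + c) componentwise.
Subtract each count from the matching posterior parameter: 18−15=3, 22−20=2, 31−23=8, 24−20=4.

Dirichlet(3, 2, 8, 4)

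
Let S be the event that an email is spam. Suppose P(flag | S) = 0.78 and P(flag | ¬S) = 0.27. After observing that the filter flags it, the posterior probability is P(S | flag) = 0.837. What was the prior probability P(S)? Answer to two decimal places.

Bayes' rule in odds form gives O(S|E) = O(S)·[P(E|S)/P(E|¬S)], hence O(S) = O(S|E)/LR.
Posterior odds = 0.837/(1−0.837) = 5.1350. LR = 0.78/0.27 = 2.8889.
Prior odds = 5.1350/2.8889 = 1.7775, so P(S) = 1.7775/(1+1.7775) ≈ 0.64.

P(S) = 0.64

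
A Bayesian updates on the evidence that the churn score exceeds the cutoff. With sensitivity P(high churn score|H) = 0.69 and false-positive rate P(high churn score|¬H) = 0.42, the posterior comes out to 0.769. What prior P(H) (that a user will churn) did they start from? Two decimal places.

Bayes' rule in odds form gives O(H|E) = O(H)·[P(E|H)/P(E|¬H)], hence O(H) = O(H|E)/LR.
Posterior odds = 0.769/(1−0.769) = 3.3290. LR = 0.69/0.42 = 1.6429.
Prior odds = 3.3290/1.6429 = 2.0263, so P(H) = 2.0263/(1+2.0263) ≈ 0.67.

P(H) = 0.67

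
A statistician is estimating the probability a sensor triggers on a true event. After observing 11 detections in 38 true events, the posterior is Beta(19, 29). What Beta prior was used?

Beta(8, 2)

A Beta(α, β) prior with s successes and f failures in binomial data gives a Beta(α+s, β+f) posterior.
So α = 19 − 11 = 8 and β = 29 − 27 = 2.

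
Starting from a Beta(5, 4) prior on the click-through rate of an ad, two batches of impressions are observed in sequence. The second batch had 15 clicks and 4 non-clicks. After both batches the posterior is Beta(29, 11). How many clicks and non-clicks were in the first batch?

9 clicks and 3 non-clicks

Sequential conjugate updates are equivalent to a single update on the pooled data, so total successes = posterior α − prior α and total failures = posterior β − prior β.
Total across both batches: 29−5=24 clicks, 11−4=7 non-clicks.
Subtract the second batch: 24−15=9 clicks and 7−4=3 non-clicks.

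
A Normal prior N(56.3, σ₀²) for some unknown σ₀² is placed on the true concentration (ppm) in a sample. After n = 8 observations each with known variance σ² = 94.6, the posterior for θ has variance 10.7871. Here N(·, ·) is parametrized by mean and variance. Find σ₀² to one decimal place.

σ₀² = 122.9

For the Normal–Normal model with known σ², precisions add: τ_n = τ₀ + n/σ².
So 1/σ₀² = 1/10.7871 − 8/94.6 = 0.092703 − 0.084567 = 0.008136.
Hence σ₀² = 1/0.008136 ≈ 122.9.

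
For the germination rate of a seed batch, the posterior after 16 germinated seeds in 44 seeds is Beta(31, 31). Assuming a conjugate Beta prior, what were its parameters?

Under Beta–binomial conjugacy the posterior parameters are (α+s, β+f).
Subtract the data counts: 31−16=15, 31−28=3.

Beta(15, 3)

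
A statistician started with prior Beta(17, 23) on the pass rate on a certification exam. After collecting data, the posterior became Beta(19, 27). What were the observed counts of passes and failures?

Beta is conjugate to the binomial likelihood: posterior = Beta(α+s, β+f).
So s = 19 − 17 = 2 and f = 27 − 23 = 4.

2 passes and 4 failures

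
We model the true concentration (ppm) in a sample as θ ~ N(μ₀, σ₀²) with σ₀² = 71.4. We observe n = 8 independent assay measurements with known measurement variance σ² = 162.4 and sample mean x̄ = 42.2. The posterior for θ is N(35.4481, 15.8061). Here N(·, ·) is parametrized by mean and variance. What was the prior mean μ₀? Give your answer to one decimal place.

With known observation variance, the Normal–Normal posterior has precision τ_n = τ₀ + n/σ² and mean μ_n = (τ₀μ₀ + (n/σ²)x̄)/τ_n.
Here τ₀ = 1/71.4 = 0.014006 and τ_data = 8/162.4 = 0.049261, so τ_n = 0.063267.
Rearranging for μ₀: μ₀ = (μ_n·τ_n − τ_data·x̄)/τ₀ = (35.4481·0.063267 − 0.049261·42.2) / 0.014006 = 0.163881/0.014006 ≈ 11.7.

μ₀ = 11.7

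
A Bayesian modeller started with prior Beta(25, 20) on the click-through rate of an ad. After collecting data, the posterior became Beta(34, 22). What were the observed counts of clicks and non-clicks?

Under Beta–binomial conjugacy the posterior parameters are (a+s, b+f).
Match parameters: s=34−25=9, f=22−20=2.

9 clicks and 2 non-clicks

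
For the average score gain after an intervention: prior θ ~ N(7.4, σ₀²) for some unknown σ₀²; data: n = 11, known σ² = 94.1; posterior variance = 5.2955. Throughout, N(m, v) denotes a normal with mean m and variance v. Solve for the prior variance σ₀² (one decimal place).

σ₀² = 13.9

Posterior precision equals prior precision plus data precision: 1/σ_n² = 1/σ₀² + n/σ².
So 1/σ₀² = 1/5.2955 − 11/94.1 = 0.188840 − 0.116897 = 0.071943.
Hence σ₀² = 1/0.071943 ≈ 13.9.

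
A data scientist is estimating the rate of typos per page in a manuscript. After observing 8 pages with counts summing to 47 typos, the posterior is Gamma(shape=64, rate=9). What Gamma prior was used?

Gamma(shape=17, rate=1)

Gamma–Poisson conjugacy: posterior shape = α + Σxᵢ, posterior rate = β + n.
So α = 64 − 47 = 17 and β = 9 − 8 = 1.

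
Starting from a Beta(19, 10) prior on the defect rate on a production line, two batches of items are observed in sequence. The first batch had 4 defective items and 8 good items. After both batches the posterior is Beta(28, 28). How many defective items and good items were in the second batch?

Sequential conjugate updates are equivalent to a single update on the pooled data, so total successes = posterior α − prior α and total failures = posterior β − prior β.
Total across both batches: 28−19=9 defective items, 28−10=18 good items.
Subtract the first batch: 9−4=5 defective items and 18−8=10 good items.

5 defective items and 10 good items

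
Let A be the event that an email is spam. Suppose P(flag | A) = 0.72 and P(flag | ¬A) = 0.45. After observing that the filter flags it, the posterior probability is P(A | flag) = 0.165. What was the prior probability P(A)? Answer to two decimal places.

P(A) = 0.11

Bayes' rule in odds form gives O(A|E) = O(A)·[P(E|A)/P(E|¬A)], hence O(A) = O(A|E)/LR.
Posterior odds = 0.165/(1−0.165) = 0.1976. LR = 0.72/0.45 = 1.6000.
Prior odds = 0.1976/1.6000 = 0.1235, so P(A) = 0.1235/(1+0.1235) ≈ 0.11.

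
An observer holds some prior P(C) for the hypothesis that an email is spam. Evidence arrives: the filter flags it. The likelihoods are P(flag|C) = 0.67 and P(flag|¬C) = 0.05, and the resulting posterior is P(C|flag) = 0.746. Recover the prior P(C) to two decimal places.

In odds form, posterior odds = prior odds × likelihood ratio, so prior odds = posterior odds ÷ LR.
Posterior odds = 0.746/(1−0.746) = 2.9370. LR = 0.67/0.05 = 13.4000.
Prior odds = 2.9370/13.4000 = 0.2192, so P(C) = 0.2192/(1+0.2192) ≈ 0.18.

P(C) = 0.18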